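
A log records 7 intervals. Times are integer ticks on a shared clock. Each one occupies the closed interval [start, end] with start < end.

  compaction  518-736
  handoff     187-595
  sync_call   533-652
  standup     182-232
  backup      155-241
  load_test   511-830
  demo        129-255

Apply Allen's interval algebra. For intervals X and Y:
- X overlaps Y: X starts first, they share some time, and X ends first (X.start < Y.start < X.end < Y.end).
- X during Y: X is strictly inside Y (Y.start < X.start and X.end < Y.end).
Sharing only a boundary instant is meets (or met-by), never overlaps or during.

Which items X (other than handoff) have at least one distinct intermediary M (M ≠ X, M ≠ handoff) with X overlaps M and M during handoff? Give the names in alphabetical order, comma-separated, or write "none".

Target handoff = [187, 595].
Intermediaries M with M during handoff: none.
Union: none.

none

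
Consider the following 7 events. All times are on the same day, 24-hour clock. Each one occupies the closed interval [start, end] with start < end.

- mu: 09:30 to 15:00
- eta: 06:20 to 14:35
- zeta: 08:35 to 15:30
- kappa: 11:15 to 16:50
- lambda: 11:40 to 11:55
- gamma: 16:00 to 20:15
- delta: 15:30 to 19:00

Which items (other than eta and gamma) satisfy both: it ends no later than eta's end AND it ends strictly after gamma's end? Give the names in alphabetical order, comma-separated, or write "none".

none

Conditions: its end is no later than eta's end (X.end <= 14:35) AND its end is strictly after gamma's end (X.end > 20:15).
delta: end 19:00 <= 14:35? ✗; end 19:00 > 20:15? ✗ → no.
kappa: end 16:50 <= 14:35? ✗; end 16:50 > 20:15? ✗ → no.
lambda: end 11:55 <= 14:35? ✓; end 11:55 > 20:15? ✗ → no.
mu: end 15:00 <= 14:35? ✗; end 15:00 > 20:15? ✗ → no.
zeta: end 15:30 <= 14:35? ✗; end 15:30 > 20:15? ✗ → no.
Result: none.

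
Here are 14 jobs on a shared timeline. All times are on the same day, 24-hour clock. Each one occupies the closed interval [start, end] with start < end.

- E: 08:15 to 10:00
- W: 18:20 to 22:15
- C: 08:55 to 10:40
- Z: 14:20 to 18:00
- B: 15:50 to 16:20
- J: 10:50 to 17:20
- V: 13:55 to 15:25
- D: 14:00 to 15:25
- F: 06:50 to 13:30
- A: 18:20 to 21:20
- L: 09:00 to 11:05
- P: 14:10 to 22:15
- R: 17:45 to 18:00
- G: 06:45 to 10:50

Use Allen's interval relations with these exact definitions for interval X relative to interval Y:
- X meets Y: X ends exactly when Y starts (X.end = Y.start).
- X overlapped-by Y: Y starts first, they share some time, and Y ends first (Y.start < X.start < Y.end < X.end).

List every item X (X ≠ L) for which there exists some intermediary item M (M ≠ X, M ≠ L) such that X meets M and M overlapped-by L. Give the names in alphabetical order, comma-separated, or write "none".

G

Target L = [09:00, 11:05].
Intermediaries M with M overlapped-by L: J.
Via J — items with X meets J: G.
Union: G.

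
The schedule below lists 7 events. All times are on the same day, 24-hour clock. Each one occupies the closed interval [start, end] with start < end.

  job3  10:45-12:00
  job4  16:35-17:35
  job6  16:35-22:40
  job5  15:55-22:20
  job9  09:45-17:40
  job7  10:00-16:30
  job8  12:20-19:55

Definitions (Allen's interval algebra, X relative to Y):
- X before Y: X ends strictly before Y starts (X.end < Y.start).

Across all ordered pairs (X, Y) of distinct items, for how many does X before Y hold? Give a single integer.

Checking all 42 ordered pairs for relation 'before'; matching pairs in alphabetical order:
(job3, job4): job3 before job4 ✓
(job3, job5): job3 before job5 ✓
(job3, job6): job3 before job6 ✓
(job3, job8): job3 before job8 ✓
(job7, job4): job7 before job4 ✓
(job7, job6): job7 before job6 ✓
Count: 6.

6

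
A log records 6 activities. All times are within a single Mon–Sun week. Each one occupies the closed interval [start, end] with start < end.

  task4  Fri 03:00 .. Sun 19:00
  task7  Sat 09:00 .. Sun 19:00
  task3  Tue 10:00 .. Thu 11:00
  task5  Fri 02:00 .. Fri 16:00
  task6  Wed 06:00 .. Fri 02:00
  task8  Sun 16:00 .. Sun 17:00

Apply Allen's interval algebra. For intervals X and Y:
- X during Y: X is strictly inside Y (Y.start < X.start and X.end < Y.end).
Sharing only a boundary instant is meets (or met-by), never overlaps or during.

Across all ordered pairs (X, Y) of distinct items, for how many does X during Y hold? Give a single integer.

Checking all 30 ordered pairs for relation 'during'; matching pairs in alphabetical order:
(task8, task4): task8 during task4 ✓
(task8, task7): task8 during task7 ✓
Count: 2.

2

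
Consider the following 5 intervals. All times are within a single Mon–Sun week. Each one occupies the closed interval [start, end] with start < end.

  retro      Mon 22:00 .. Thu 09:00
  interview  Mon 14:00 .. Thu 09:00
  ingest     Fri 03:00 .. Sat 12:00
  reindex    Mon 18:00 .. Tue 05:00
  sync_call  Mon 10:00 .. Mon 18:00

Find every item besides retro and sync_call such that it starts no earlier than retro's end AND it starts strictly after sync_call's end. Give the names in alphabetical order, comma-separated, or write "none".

ingest

Conditions: its start is no earlier than retro's end (X.start >= Thu 09:00) AND its start is strictly after sync_call's end (X.start > Mon 18:00).
ingest: start Fri 03:00 >= Thu 09:00? ✓; start Fri 03:00 > Mon 18:00? ✓ → yes.
interview: start Mon 14:00 >= Thu 09:00? ✗; start Mon 14:00 > Mon 18:00? ✗ → no.
reindex: start Mon 18:00 >= Thu 09:00? ✗; start Mon 18:00 > Mon 18:00? ✗ → no.
Result: ingest.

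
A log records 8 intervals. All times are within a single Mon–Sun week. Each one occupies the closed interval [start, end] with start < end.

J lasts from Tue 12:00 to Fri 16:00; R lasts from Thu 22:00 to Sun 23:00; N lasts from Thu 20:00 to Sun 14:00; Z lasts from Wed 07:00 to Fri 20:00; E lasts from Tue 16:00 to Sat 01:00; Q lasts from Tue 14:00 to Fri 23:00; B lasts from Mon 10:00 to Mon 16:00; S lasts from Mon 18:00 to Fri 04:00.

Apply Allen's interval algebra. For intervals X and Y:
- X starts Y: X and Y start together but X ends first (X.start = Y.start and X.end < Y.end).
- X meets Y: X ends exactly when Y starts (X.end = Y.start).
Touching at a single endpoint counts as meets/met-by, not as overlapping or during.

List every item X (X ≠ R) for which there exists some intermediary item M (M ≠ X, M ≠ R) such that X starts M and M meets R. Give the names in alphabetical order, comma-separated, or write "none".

Target R = [Thu 22:00, Sun 23:00].
Intermediaries M with M meets R: none.
Union: none.

none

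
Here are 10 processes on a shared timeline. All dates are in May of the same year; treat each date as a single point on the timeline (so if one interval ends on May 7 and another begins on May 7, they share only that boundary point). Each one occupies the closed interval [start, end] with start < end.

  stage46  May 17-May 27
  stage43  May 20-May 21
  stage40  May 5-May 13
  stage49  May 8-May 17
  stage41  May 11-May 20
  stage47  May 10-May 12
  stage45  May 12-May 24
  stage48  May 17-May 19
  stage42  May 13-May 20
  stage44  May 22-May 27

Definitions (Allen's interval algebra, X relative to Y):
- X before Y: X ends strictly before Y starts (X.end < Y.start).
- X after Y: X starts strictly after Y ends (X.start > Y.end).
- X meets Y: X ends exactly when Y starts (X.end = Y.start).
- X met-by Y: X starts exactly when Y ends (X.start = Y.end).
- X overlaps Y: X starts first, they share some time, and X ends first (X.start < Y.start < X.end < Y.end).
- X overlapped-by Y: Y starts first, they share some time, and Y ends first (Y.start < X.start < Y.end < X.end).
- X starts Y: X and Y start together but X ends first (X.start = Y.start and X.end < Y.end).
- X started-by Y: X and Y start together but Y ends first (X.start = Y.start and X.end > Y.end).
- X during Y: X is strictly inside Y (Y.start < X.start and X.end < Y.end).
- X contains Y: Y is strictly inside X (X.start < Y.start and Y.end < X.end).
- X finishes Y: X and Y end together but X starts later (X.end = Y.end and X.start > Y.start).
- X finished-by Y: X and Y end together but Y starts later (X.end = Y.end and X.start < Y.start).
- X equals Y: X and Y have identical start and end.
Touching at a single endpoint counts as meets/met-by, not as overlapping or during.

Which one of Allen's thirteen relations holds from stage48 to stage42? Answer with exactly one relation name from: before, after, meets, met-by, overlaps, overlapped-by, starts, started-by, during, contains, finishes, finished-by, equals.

during

stage48 = [May 17, May 19]; stage42 = [May 13, May 20].
Compare endpoints: stage48.start > stage42.start, stage48.start < stage42.end, stage48.end > stage42.start, stage48.end < stage42.end.
That pattern is 'during'.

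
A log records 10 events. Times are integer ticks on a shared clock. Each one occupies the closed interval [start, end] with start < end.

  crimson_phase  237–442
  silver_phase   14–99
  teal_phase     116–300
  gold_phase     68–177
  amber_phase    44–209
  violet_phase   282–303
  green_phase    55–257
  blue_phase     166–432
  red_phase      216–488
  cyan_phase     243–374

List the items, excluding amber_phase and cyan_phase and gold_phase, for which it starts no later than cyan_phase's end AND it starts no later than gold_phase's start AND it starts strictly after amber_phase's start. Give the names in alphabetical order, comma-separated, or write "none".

green_phase

Conditions: its start is no later than cyan_phase's end (X.start <= 374) AND its start is no later than gold_phase's start (X.start <= 68) AND its start is strictly after amber_phase's start (X.start > 44).
blue_phase: start 166 <= 374? ✓; start 166 <= 68? ✗; start 166 > 44? ✓ → no.
crimson_phase: start 237 <= 374? ✓; start 237 <= 68? ✗; start 237 > 44? ✓ → no.
green_phase: start 55 <= 374? ✓; start 55 <= 68? ✓; start 55 > 44? ✓ → yes.
red_phase: start 216 <= 374? ✓; start 216 <= 68? ✗; start 216 > 44? ✓ → no.
silver_phase: start 14 <= 374? ✓; start 14 <= 68? ✓; start 14 > 44? ✗ → no.
teal_phase: start 116 <= 374? ✓; start 116 <= 68? ✗; start 116 > 44? ✓ → no.
violet_phase: start 282 <= 374? ✓; start 282 <= 68? ✗; start 282 > 44? ✓ → no.
Result: green_phase.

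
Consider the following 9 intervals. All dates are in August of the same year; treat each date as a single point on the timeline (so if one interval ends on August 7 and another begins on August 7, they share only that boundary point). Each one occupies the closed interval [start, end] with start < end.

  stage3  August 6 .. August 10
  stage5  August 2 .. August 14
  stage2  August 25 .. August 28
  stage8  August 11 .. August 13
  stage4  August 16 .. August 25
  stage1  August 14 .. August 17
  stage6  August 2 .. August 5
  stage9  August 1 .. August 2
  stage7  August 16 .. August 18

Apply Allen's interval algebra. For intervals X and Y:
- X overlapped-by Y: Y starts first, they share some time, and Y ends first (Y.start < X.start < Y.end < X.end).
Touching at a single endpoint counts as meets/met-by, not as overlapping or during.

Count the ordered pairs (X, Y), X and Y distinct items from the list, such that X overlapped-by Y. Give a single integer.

Checking all 72 ordered pairs for relation 'overlapped-by'; matching pairs in alphabetical order:
(stage4, stage1): stage4 overlapped-by stage1 ✓
(stage7, stage1): stage7 overlapped-by stage1 ✓
Count: 2.

2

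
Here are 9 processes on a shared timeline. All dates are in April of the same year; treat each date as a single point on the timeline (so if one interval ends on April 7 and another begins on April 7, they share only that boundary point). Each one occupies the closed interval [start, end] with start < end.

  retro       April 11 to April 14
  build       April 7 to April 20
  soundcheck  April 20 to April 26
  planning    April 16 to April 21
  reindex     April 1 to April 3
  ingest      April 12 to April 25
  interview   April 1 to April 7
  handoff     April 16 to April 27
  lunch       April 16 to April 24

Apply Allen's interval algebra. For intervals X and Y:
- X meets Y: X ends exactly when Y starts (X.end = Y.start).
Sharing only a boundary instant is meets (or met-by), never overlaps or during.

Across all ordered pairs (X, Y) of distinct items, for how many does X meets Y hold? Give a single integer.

2

Checking all 72 ordered pairs for relation 'meets'; matching pairs in alphabetical order:
(build, soundcheck): build meets soundcheck ✓
(interview, build): interview meets build ✓
Count: 2.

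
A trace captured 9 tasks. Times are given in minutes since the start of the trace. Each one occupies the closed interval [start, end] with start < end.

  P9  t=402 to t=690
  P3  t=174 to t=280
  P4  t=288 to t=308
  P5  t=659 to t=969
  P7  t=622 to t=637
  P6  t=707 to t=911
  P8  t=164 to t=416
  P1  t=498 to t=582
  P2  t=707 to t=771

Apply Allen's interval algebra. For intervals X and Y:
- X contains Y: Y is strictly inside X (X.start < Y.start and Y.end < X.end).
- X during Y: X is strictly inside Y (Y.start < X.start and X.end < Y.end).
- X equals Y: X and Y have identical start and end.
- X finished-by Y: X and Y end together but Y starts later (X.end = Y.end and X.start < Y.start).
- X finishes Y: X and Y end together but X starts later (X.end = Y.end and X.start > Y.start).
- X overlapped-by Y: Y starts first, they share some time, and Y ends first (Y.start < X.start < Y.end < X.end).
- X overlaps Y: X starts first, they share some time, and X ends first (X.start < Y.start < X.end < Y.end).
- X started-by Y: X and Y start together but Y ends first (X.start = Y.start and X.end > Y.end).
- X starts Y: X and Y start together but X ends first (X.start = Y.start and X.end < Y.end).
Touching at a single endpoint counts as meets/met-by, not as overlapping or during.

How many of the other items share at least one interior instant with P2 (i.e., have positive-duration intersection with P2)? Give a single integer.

2

Target P2 = [t=707, t=771].
P1 [t=498, t=582] → before → no.
P3 [t=174, t=280] → before → no.
P4 [t=288, t=308] → before → no.
P5 [t=659, t=969] → contains → counts.
P6 [t=707, t=911] → started-by → counts.
P7 [t=622, t=637] → before → no.
P8 [t=164, t=416] → before → no.
P9 [t=402, t=690] → before → no.
Total: 2.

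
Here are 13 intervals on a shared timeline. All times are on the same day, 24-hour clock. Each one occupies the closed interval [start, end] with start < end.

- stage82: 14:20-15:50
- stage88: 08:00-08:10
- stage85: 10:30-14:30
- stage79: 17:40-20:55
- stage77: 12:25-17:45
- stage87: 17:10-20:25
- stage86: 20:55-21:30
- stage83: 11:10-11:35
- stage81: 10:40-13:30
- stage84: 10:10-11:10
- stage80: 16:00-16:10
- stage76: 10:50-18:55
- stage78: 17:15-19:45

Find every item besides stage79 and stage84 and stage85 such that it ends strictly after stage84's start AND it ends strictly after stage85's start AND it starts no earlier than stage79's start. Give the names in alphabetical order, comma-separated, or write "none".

Conditions: its end is strictly after stage84's start (X.end > 10:10) AND its end is strictly after stage85's start (X.end > 10:30) AND its start is no earlier than stage79's start (X.start >= 17:40).
stage76: end 18:55 > 10:10? ✓; end 18:55 > 10:30? ✓; start 10:50 >= 17:40? ✗ → no.
stage77: end 17:45 > 10:10? ✓; end 17:45 > 10:30? ✓; start 12:25 >= 17:40? ✗ → no.
stage78: end 19:45 > 10:10? ✓; end 19:45 > 10:30? ✓; start 17:15 >= 17:40? ✗ → no.
stage80: end 16:10 > 10:10? ✓; end 16:10 > 10:30? ✓; start 16:00 >= 17:40? ✗ → no.
stage81: end 13:30 > 10:10? ✓; end 13:30 > 10:30? ✓; start 10:40 >= 17:40? ✗ → no.
stage82: end 15:50 > 10:10? ✓; end 15:50 > 10:30? ✓; start 14:20 >= 17:40? ✗ → no.
stage83: end 11:35 > 10:10? ✓; end 11:35 > 10:30? ✓; start 11:10 >= 17:40? ✗ → no.
stage86: end 21:30 > 10:10? ✓; end 21:30 > 10:30? ✓; start 20:55 >= 17:40? ✓ → yes.
stage87: end 20:25 > 10:10? ✓; end 20:25 > 10:30? ✓; start 17:10 >= 17:40? ✗ → no.
stage88: end 08:10 > 10:10? ✗; end 08:10 > 10:30? ✗; start 08:00 >= 17:40? ✗ → no.
Result: stage86.

stage86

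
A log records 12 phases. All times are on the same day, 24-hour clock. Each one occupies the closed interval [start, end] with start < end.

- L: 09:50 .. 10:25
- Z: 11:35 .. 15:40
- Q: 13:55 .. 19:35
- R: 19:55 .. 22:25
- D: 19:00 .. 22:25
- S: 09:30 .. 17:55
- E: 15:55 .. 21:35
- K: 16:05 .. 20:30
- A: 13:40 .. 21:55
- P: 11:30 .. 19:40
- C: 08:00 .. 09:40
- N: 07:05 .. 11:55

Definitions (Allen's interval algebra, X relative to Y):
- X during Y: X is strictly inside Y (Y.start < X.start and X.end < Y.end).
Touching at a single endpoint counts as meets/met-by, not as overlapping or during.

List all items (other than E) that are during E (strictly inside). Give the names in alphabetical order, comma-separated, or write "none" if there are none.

K

Target E = [15:55, 21:35].
A [13:40, 21:55] → contains → no.
C [08:00, 09:40] → before → no.
D [19:00, 22:25] → overlapped-by → no.
K [16:05, 20:30] → during → yes.
L [09:50, 10:25] → before → no.
N [07:05, 11:55] → before → no.
P [11:30, 19:40] → overlaps → no.
Q [13:55, 19:35] → overlaps → no.
R [19:55, 22:25] → overlapped-by → no.
S [09:30, 17:55] → overlaps → no.
Z [11:35, 15:40] → before → no.
Result: K.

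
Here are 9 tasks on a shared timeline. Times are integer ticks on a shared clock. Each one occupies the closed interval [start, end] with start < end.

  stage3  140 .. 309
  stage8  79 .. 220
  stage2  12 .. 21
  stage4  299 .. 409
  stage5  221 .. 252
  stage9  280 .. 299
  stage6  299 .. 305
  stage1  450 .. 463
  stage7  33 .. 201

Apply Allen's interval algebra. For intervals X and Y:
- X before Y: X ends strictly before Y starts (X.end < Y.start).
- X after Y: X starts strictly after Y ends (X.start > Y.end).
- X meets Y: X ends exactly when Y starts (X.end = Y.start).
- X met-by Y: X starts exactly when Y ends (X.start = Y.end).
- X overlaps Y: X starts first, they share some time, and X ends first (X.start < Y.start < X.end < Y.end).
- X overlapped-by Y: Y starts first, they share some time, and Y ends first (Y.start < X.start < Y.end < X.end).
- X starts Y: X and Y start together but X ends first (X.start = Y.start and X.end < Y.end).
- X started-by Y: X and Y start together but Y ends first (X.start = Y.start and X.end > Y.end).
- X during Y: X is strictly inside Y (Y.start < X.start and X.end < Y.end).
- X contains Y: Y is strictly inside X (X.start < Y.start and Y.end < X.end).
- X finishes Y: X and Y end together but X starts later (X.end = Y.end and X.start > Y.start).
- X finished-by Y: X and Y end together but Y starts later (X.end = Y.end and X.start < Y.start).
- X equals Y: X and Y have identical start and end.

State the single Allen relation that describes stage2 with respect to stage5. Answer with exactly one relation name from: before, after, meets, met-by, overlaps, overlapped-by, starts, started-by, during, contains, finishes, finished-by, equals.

stage2 = [12, 21]; stage5 = [221, 252].
Compare endpoints: stage2.start < stage5.start, stage2.start < stage5.end, stage2.end < stage5.start, stage2.end < stage5.end.
That pattern is 'before'.

before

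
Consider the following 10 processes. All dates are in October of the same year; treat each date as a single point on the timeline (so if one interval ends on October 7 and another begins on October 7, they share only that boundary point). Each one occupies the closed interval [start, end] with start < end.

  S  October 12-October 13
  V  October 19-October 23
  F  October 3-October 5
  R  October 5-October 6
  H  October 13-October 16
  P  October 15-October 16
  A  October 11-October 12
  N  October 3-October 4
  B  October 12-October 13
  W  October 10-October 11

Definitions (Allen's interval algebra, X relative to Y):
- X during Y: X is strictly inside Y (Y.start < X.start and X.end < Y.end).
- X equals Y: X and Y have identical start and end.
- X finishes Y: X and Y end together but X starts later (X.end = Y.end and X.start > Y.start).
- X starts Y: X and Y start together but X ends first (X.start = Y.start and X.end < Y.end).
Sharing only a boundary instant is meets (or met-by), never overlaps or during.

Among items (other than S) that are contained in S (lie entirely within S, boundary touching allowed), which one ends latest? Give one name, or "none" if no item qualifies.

Target S = [October 12, October 13].
A [October 11, October 12] → meets → excluded.
B [October 12, October 13] → equals → candidate.
F [October 3, October 5] → before → excluded.
H [October 13, October 16] → met-by → excluded.
N [October 3, October 4] → before → excluded.
P [October 15, October 16] → after → excluded.
R [October 5, October 6] → before → excluded.
V [October 19, October 23] → after → excluded.
W [October 10, October 11] → before → excluded.
Among candidates, latest end is October 13 → B.

B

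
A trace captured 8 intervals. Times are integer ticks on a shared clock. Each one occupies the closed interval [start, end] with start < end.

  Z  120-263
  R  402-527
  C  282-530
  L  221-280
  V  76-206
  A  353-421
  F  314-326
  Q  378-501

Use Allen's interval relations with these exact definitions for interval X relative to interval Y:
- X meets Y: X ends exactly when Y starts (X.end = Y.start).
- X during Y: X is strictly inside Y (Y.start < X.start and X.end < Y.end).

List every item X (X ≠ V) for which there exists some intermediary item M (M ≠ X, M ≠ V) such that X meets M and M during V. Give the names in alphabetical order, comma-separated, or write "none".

none

Target V = [76, 206].
Intermediaries M with M during V: none.
Union: none.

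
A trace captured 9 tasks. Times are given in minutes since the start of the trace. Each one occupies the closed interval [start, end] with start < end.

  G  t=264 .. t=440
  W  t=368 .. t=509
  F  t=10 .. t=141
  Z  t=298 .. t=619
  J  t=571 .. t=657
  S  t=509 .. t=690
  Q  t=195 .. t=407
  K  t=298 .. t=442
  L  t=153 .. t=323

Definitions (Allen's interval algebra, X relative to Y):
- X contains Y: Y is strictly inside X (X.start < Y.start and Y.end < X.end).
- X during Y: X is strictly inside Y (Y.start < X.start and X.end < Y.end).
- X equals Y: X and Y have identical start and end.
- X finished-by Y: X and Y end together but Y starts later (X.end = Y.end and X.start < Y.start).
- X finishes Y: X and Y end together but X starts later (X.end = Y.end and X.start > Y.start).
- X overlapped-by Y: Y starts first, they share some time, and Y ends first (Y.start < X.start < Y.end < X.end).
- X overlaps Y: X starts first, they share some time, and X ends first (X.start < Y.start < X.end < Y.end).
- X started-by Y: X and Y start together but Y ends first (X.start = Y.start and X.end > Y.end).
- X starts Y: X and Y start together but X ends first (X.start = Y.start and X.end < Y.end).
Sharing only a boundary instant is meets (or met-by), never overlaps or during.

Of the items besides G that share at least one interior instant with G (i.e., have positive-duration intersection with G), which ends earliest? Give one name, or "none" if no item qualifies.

Target G = [t=264, t=440].
F [t=10, t=141] → before → excluded.
J [t=571, t=657] → after → excluded.
K [t=298, t=442] → overlapped-by → candidate.
L [t=153, t=323] → overlaps → candidate.
Q [t=195, t=407] → overlaps → candidate.
S [t=509, t=690] → after → excluded.
W [t=368, t=509] → overlapped-by → candidate.
Z [t=298, t=619] → overlapped-by → candidate.
Among candidates, earliest end is t=323 → L.

L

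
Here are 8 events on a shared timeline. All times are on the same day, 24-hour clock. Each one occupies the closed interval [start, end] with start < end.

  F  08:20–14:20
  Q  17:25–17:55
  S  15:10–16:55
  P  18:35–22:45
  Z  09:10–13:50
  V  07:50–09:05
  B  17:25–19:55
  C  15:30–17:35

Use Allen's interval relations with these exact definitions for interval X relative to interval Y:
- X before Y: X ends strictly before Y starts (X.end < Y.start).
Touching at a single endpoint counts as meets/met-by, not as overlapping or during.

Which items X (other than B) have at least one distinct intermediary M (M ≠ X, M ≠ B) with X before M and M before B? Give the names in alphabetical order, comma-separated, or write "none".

Target B = [17:25, 19:55].
Intermediaries M with M before B: F, S, V, Z.
Via F — items with X before F: none.
Via S — items with X before S: F, V, Z.
Via V — items with X before V: none.
Via Z — items with X before Z: V.
Union: F, V, Z.

F, V, Z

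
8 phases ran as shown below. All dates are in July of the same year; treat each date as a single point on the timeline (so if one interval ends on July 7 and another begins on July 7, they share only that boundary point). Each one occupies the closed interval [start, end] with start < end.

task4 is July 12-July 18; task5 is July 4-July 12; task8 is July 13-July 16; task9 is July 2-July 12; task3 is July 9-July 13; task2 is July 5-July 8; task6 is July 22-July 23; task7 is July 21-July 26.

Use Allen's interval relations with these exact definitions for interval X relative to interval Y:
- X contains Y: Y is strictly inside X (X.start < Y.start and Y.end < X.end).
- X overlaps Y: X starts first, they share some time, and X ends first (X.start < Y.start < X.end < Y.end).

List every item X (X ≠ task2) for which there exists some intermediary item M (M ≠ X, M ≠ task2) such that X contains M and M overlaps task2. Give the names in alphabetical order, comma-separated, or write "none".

Target task2 = [July 5, July 8].
Intermediaries M with M overlaps task2: none.
Union: none.

none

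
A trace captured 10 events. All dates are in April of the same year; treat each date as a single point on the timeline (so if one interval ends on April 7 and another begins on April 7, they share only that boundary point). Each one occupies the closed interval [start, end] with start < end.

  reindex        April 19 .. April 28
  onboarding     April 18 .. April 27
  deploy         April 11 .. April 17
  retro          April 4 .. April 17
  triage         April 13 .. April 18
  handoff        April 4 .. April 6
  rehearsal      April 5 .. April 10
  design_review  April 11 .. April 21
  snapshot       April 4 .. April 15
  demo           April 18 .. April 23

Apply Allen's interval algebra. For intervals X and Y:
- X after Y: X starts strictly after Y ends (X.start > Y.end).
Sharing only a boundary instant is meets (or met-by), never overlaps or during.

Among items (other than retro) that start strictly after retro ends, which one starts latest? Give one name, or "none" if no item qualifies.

reindex

Target retro = [April 4, April 17].
demo [April 18, April 23] → after → candidate.
deploy [April 11, April 17] → finishes → excluded.
design_review [April 11, April 21] → overlapped-by → excluded.
handoff [April 4, April 6] → starts → excluded.
onboarding [April 18, April 27] → after → candidate.
rehearsal [April 5, April 10] → during → excluded.
reindex [April 19, April 28] → after → candidate.
snapshot [April 4, April 15] → starts → excluded.
triage [April 13, April 18] → overlapped-by → excluded.
Among candidates, latest start is April 19 → reindex.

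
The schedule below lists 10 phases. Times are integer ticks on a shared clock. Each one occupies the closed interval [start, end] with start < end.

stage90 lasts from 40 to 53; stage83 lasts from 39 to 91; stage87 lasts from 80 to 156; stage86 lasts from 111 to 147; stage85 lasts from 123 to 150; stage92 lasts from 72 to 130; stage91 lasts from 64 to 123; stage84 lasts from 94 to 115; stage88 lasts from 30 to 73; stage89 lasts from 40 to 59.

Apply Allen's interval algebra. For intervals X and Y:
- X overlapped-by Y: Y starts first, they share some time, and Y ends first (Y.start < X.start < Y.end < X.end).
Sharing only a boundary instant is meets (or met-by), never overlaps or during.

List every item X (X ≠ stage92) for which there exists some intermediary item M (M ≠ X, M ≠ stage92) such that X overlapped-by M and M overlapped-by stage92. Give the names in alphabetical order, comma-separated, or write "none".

Target stage92 = [72, 130].
Intermediaries M with M overlapped-by stage92: stage85, stage86, stage87.
Via stage85 — items with X overlapped-by stage85: none.
Via stage86 — items with X overlapped-by stage86: stage85.
Via stage87 — items with X overlapped-by stage87: none.
Union: stage85.

stage85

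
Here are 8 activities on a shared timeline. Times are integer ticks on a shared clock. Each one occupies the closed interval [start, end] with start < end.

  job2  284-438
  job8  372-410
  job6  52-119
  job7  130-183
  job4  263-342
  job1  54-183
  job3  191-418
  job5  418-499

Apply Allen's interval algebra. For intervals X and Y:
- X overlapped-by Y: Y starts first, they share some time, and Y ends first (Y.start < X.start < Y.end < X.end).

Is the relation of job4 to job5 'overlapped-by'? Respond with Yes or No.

No

job4 = [263, 342], job5 = [418, 499].
Actual relation of job4 to job5: before.
Asked whether 'overlapped-by' holds → No.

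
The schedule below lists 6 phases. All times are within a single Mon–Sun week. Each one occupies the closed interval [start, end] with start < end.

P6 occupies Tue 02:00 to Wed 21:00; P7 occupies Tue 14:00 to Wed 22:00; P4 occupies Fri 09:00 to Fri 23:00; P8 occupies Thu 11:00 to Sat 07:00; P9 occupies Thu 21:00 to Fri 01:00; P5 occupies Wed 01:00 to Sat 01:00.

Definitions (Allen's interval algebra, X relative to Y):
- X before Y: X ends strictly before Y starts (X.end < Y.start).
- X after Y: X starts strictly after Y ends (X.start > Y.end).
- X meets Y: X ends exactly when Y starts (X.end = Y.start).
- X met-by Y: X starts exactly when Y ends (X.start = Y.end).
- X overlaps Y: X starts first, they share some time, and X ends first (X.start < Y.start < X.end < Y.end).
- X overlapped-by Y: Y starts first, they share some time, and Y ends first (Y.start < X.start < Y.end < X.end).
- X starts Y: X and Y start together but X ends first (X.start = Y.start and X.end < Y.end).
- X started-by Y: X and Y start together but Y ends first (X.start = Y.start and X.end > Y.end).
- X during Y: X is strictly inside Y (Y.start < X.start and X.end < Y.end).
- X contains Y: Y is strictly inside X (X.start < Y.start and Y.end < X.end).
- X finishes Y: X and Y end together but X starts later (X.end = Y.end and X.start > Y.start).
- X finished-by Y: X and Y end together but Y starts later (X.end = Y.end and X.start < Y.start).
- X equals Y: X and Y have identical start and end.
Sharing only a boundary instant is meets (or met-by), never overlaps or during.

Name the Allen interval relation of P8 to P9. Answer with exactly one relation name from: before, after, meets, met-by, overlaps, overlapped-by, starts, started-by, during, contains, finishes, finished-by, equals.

P8 = [Thu 11:00, Sat 07:00]; P9 = [Thu 21:00, Fri 01:00].
Compare endpoints: P8.start < P9.start, P8.start < P9.end, P8.end > P9.start, P8.end > P9.end.
That pattern is 'contains'.

contains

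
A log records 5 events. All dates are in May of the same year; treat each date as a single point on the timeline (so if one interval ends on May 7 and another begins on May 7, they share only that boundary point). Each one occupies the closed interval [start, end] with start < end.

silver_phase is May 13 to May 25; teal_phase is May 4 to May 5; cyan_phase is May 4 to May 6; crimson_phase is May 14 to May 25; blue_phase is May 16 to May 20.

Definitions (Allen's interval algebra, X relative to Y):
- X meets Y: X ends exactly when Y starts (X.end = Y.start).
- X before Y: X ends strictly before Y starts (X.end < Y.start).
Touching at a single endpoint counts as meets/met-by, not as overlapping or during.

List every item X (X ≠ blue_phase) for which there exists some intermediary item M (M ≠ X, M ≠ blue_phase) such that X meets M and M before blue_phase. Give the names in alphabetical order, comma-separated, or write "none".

none

Target blue_phase = [May 16, May 20].
Intermediaries M with M before blue_phase: cyan_phase, teal_phase.
Via cyan_phase — items with X meets cyan_phase: none.
Via teal_phase — items with X meets teal_phase: none.
Union: none.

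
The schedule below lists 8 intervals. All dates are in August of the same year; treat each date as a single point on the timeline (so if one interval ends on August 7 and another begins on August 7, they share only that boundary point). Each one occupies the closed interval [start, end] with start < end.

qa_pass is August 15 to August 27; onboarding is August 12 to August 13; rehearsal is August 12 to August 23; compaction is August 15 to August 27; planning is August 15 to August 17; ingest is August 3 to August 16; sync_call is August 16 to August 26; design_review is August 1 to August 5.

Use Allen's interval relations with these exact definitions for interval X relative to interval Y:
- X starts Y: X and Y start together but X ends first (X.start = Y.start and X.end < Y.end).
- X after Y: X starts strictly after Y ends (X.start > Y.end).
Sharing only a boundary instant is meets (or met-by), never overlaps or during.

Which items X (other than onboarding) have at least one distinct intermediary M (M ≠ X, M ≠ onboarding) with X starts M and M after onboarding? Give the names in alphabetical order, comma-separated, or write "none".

planning

Target onboarding = [August 12, August 13].
Intermediaries M with M after onboarding: compaction, planning, qa_pass, sync_call.
Via compaction — items with X starts compaction: planning.
Via planning — items with X starts planning: none.
Via qa_pass — items with X starts qa_pass: planning.
Via sync_call — items with X starts sync_call: none.
Union: planning.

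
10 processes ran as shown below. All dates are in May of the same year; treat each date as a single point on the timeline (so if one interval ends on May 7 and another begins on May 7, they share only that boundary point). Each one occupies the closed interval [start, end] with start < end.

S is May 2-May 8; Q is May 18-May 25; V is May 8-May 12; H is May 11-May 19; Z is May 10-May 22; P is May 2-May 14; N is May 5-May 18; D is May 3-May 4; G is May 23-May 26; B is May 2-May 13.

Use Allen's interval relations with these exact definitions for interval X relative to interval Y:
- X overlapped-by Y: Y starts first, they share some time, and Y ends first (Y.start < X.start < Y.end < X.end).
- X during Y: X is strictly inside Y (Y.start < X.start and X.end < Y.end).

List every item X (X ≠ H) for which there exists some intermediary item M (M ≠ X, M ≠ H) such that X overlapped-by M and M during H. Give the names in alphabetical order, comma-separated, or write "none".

none

Target H = [May 11, May 19].
Intermediaries M with M during H: none.
Union: none.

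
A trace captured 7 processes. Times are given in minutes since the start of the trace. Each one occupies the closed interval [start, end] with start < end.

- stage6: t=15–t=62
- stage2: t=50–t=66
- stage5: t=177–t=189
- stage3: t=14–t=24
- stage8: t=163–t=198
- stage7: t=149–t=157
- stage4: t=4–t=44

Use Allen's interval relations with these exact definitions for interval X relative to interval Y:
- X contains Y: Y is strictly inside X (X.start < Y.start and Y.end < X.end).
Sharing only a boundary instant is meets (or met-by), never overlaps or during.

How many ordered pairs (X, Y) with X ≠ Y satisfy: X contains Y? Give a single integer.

2

Checking all 42 ordered pairs for relation 'contains'; matching pairs in alphabetical order:
(stage4, stage3): stage4 contains stage3 ✓
(stage8, stage5): stage8 contains stage5 ✓
Count: 2.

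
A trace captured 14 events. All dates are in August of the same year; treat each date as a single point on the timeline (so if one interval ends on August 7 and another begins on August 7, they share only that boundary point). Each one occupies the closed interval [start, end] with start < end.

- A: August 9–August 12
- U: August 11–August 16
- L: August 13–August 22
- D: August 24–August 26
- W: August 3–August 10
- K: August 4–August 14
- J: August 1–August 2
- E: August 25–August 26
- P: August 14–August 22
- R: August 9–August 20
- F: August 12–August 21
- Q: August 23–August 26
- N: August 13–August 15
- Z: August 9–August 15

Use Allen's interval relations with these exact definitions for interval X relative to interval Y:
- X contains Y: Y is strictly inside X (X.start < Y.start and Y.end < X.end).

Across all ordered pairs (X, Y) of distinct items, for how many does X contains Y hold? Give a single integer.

5

Checking all 182 ordered pairs for relation 'contains'; matching pairs in alphabetical order:
(F, N): F contains N ✓
(K, A): K contains A ✓
(R, N): R contains N ✓
(R, U): R contains U ✓
(U, N): U contains N ✓
Count: 5.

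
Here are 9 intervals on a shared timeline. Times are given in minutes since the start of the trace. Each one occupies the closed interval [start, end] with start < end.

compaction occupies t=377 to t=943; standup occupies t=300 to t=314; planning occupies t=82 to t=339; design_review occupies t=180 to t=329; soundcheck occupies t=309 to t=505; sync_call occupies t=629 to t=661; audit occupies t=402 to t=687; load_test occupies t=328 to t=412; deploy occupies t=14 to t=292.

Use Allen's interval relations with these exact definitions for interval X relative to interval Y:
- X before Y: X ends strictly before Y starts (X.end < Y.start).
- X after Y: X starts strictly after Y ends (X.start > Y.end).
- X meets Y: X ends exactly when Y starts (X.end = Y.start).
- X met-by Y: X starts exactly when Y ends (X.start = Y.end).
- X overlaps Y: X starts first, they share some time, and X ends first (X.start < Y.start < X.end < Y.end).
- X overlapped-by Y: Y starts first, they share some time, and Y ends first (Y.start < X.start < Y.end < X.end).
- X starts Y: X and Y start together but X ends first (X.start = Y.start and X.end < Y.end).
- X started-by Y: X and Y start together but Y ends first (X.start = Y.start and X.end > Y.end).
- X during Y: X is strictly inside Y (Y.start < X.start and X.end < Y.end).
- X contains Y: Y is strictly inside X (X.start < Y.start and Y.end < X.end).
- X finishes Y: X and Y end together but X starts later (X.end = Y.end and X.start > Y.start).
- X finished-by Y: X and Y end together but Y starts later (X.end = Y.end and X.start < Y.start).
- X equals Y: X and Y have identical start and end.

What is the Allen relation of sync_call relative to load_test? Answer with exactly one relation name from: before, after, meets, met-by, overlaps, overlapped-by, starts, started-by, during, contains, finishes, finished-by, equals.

sync_call = [t=629, t=661]; load_test = [t=328, t=412].
Compare endpoints: sync_call.start > load_test.start, sync_call.start > load_test.end, sync_call.end > load_test.start, sync_call.end > load_test.end.
That pattern is 'after'.

after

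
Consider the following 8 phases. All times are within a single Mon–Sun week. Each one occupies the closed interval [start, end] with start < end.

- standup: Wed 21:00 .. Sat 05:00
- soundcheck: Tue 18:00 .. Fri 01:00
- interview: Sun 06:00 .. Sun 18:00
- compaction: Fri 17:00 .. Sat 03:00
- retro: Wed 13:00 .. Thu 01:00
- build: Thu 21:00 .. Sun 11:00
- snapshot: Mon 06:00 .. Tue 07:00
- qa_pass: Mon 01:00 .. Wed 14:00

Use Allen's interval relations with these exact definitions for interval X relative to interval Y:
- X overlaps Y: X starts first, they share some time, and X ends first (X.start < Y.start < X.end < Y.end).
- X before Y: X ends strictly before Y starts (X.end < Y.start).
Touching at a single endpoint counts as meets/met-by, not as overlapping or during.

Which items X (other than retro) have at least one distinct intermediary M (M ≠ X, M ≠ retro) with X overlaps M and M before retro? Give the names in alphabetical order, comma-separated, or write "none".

none

Target retro = [Wed 13:00, Thu 01:00].
Intermediaries M with M before retro: snapshot.
Via snapshot — items with X overlaps snapshot: none.
Union: none.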